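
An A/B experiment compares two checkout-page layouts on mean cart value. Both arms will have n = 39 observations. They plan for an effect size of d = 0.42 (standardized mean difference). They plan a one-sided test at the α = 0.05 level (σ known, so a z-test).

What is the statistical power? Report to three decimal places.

Noncentrality parameter: δ = d·√(n/2) = 0.42 × √(39/2) = 1.8547
One-sided α = 0.05 → critical value z_{0.05} = 1.645.
Power = P(Z > 1.645 − δ) = Φ(0.210) = 0.5831.

Power ≈ 0.583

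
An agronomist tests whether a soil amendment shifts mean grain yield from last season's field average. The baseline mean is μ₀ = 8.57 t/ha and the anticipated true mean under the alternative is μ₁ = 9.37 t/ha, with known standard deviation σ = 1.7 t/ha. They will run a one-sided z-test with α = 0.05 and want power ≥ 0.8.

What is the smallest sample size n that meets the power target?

Standardized effect: d = |μ₁ − μ₀| / σ = |9.37 − 8.57| / 1.7 = 0.4706
For power 0.8 need Φ(δ − z_{0.05}) = 0.8, so δ = z_{0.05} + z_{0.20} = 1.645 + 0.842 = 2.486.
δ = d·√n ⇒ n = (δ/d)² = (2.486 / 0.4706)² = 27.92.
Round up to the next whole unit.

n = 28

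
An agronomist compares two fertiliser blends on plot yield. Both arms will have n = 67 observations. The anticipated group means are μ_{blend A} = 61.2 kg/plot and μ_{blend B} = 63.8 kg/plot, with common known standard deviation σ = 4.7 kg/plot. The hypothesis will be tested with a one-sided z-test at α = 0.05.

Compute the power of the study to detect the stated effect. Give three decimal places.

Standardized effect: d = |μ_{blend A} − μ_{blend B}| / σ = |61.2 − 63.8| / 4.7 = 0.5532
Noncentrality parameter: δ = d·√(n/2) = 0.5532 × √(67/2) = 3.2018
One-sided α = 0.05 → critical value z_{0.05} = 1.645.
Power = P(Z > 1.645 − δ) = Φ(1.557) = 0.9403.

Power ≈ 0.940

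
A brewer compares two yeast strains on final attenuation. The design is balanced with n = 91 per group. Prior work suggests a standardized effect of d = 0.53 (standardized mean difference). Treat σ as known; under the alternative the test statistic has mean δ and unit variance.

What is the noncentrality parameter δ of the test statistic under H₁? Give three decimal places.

δ ≈ 3.575

The noncentrality parameter scales effect size by the design's sample-size factor: δ = d·√(n/2) = 0.53 × √(91/2) = 3.5750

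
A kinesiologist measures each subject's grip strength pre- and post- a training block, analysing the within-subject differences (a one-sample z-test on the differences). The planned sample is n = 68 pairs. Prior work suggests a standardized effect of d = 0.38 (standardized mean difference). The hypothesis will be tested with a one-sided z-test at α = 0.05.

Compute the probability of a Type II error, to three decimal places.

β ≈ 0.068

Noncentrality parameter: δ = d·√n = 0.38 × √68 = 3.1336
Critical value for a one-sided test at α = 0.05: z_α = 1.645.
Power = Φ(δ − 1.645) = Φ(1.489) = 0.9317.
Type II error: β = 1 − power = 1 − 0.9317 = 0.0683.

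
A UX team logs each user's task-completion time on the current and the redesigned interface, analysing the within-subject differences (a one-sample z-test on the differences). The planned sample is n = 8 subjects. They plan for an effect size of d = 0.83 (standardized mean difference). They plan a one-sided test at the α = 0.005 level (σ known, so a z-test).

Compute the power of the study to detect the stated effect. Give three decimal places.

Power ≈ 0.410

Noncentrality parameter: δ = d·√n = 0.83 × √8 = 2.3476
Critical value for a one-sided test at α = 0.005: z_α = 2.576.
Power = P(Z > 2.576 − δ) = Φ(-0.228) = 0.4097.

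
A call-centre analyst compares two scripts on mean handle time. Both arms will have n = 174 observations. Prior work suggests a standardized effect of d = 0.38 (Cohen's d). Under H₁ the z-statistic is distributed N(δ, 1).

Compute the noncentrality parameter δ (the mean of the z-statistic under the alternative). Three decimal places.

δ = d·√(n/2) = 0.38 × √(174/2) = 3.5444

δ ≈ 3.544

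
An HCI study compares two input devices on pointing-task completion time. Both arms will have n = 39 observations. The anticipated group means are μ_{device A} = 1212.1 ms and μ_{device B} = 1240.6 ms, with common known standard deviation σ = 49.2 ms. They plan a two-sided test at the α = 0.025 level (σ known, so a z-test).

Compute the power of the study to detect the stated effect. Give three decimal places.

Power ≈ 0.624

Standardized effect: d = |μ_{device A} − μ_{device B}| / σ = |1212.1 − 1240.6| / 49.2 = 0.5793
Noncentrality parameter: δ = d·√(n/2) = 0.5793 × √(39/2) = 2.5580
Two-sided α = 0.025 → critical value z_{0.0125} = 2.241.
Power = Φ(δ − 2.241) + Φ(−δ − 2.241) = Φ(0.317) + Φ(-4.799) = 0.6242 + 0.0000 = 0.6242.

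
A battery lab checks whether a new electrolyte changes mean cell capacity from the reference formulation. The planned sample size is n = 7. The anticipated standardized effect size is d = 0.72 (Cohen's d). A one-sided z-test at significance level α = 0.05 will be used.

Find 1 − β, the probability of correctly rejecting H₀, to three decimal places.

Noncentrality parameter: δ = d·√n = 0.72 × √7 = 1.9049
Critical value for a one-sided test at α = 0.05: z_α = 1.645.
Power = P(Z > 1.645 − δ) = Φ(0.260) = 0.6026.

Power ≈ 0.603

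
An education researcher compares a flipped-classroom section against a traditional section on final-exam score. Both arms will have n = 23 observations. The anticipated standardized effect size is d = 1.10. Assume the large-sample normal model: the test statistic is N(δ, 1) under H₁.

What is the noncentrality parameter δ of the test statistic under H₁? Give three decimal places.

δ ≈ 3.730

The noncentrality parameter scales effect size by the design's sample-size factor: δ = d·√(n/2) = 1.10 × √(23/2) = 3.7303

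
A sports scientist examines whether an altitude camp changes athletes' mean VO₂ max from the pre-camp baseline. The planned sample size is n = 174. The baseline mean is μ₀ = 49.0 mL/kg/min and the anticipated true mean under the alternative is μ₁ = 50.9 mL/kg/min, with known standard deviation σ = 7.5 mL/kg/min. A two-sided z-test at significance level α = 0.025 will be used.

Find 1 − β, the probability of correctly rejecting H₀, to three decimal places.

Power ≈ 0.864

Standardized effect: d = |μ₁ − μ₀| / σ = |50.9 − 49.0| / 7.5 = 0.2533
Noncentrality parameter: δ = d·√n = 0.2533 × √174 = 3.3417
Two-sided α = 0.025 → critical value z_{0.0125} = 2.241.
Power = Φ(δ − 2.241) + Φ(−δ − 2.241) = Φ(1.100) + Φ(-5.583) = 0.8644 + 0.0000 = 0.8644.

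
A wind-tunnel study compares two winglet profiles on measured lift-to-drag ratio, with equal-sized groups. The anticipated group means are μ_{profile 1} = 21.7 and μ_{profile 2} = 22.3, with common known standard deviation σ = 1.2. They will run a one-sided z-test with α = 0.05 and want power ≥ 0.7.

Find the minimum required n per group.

n = 38 per group

Standardized effect: d = |μ_{profile 1} − μ_{profile 2}| / σ = |21.7 − 22.3| / 1.2 = 0.5000
Set Φ(δ − 1.645) = 0.7; then δ − 1.645 = Φ⁻¹(0.7) = 0.524, giving δ = 2.169.
δ = d·√(n/2) ⇒ n = 2(δ/d)² = 2 × (2.169 / 0.5000)² = 37.65.
Rounding up, n = 38 per group.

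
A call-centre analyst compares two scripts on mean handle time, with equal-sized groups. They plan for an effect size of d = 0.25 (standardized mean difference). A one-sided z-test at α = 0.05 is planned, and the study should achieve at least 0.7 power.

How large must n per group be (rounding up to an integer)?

Set Φ(δ − 1.645) = 0.7; then δ − 1.645 = Φ⁻¹(0.7) = 0.524, giving δ = 2.169.
δ = d·√(n/2) ⇒ n = 2(δ/d)² = 2 × (2.169 / 0.25)² = 150.58.
Round up to the next whole unit.

n = 151 per group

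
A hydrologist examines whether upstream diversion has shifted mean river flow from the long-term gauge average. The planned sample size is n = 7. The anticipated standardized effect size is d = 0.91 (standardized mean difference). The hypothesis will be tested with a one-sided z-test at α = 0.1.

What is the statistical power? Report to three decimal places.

Power ≈ 0.870

Noncentrality parameter: δ = d·√n = 0.91 × √7 = 2.4076
One-sided α = 0.1 → critical value z_{0.1} = 1.282.
Power = P(Z > 1.282 − δ) = Φ(1.126) = 0.8699.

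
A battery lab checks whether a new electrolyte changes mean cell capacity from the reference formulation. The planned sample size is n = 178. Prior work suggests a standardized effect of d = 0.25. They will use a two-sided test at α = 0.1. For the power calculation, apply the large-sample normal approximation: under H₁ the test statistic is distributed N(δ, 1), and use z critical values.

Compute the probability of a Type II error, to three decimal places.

Noncentrality parameter: δ = d·√n = 0.25 × √178 = 3.3354
Two-sided α = 0.1 → critical value z_{0.05} = 1.645.
Power = Φ(δ − 1.645) + Φ(−δ − 1.645) = Φ(1.691) + Φ(-4.980) = 0.9545 + 0.0000 = 0.9545.
Type II error: β = 1 − power = 1 − 0.9545 = 0.0455.

β ≈ 0.045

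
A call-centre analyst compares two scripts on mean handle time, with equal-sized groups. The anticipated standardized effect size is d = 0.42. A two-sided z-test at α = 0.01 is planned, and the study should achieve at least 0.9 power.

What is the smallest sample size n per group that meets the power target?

Set Φ(δ − 2.576) = 0.9; then δ − 2.576 = Φ⁻¹(0.9) = 1.282, giving δ = 3.857.
(For δ > 0 the lower-tail rejection region contributes negligibly to power, so the one-term inversion is standard.)
δ = d·√(n/2) ⇒ n = 2(δ/d)² = 2 × (3.857 / 0.42)² = 168.70.
Round up to the next whole unit.

n = 169 per group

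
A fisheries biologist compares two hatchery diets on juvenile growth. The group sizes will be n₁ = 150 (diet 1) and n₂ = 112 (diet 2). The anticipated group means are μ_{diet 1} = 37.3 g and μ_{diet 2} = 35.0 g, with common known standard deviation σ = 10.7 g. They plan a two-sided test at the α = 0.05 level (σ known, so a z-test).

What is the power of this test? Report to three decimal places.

Standardized effect: d = |μ_{diet 1} − μ_{diet 2}| / σ = |37.3 − 35.0| / 10.7 = 0.2150
Noncentrality parameter: δ = d / √(1/n₁ + 1/n₂) = 0.2150 / √(1/150 + 1/112) = 1.7213
Critical value for a two-sided test at α = 0.05: z_{α/2} = 1.960.
Power = Φ(δ − 1.960) + Φ(−δ − 1.960) = Φ(-0.239) + Φ(-3.681) = 0.4057 + 0.0001 = 0.4058.

Power ≈ 0.406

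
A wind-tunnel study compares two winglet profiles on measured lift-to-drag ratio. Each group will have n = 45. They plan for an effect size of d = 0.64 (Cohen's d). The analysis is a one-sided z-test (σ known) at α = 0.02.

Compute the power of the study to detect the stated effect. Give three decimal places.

Noncentrality parameter: δ = d·√(n/2) = 0.64 × √(45/2) = 3.0358
Critical value for a one-sided test at α = 0.02: z_α = 2.054.
Power = P(Z > 2.054 − δ) = Φ(0.982) = 0.8370.

Power ≈ 0.837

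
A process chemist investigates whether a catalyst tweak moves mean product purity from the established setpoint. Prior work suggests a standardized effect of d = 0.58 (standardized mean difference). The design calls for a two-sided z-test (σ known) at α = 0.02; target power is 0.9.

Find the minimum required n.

For power 0.9 need Φ(δ − z_{0.01}) = 0.9, so δ = z_{0.01} + z_{0.10} = 2.326 + 1.282 = 3.608.
(Ignoring the negligible lower-tail rejection probability gives the usual closed-form inversion.)
δ = d·√n ⇒ n = (δ/d)² = (3.608 / 0.58)² = 38.69.
Round up to the next whole unit.

n = 39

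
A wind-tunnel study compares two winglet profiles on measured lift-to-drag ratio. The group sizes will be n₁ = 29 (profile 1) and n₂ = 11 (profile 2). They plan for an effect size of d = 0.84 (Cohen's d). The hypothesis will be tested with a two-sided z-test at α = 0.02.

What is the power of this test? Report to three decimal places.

Power ≈ 0.518

Noncentrality parameter: δ = d / √(1/n₁ + 1/n₂) = 0.84 / √(1/29 + 1/11) = 2.3722
Two-sided α = 0.02 → critical value z_{0.01} = 2.326.
Power = Φ(δ − 2.326) + Φ(−δ − 2.326) = Φ(0.046) + Φ(-4.699) = 0.5183 + 0.0000 = 0.5183.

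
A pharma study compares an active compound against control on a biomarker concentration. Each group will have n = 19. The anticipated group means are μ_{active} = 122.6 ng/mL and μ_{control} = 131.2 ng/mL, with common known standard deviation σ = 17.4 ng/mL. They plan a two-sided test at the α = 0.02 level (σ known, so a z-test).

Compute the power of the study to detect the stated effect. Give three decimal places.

Power ≈ 0.211

Standardized effect: d = |μ_{active} − μ_{control}| / σ = |122.6 − 131.2| / 17.4 = 0.4943
Noncentrality parameter: δ = d·√(n/2) = 0.4943 × √(19/2) = 1.5234
Critical value for a two-sided test at α = 0.02: z_{α/2} = 2.326.
Power = Φ(δ − 2.326) + Φ(−δ − 2.326) = Φ(-0.803) + Φ(-3.850) = 0.2110 + 0.0001 = 0.2111.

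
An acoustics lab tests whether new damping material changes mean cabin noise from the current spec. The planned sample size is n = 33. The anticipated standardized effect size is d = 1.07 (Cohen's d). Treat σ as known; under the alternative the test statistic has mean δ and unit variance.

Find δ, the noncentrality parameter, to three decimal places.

δ = d·√n = 1.07 × √33 = 6.1467

δ ≈ 6.147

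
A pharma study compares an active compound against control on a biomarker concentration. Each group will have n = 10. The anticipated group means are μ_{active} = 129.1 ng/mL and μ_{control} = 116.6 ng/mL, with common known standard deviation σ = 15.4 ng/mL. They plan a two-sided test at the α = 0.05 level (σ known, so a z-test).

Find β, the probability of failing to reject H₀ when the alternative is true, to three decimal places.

Standardized effect: d = |μ_{active} − μ_{control}| / σ = |129.1 − 116.6| / 15.4 = 0.8117
Noncentrality parameter: δ = d·√(n/2) = 0.8117 × √(10/2) = 1.8150
Two-sided α = 0.05 → critical value z_{0.025} = 1.960.
Power = Φ(δ − 1.960) + Φ(−δ − 1.960) = Φ(-0.145) + Φ(-3.775) = 0.4424 + 0.0001 = 0.4424.
Type II error: β = 1 − power = 1 − 0.4424 = 0.5576.

β ≈ 0.558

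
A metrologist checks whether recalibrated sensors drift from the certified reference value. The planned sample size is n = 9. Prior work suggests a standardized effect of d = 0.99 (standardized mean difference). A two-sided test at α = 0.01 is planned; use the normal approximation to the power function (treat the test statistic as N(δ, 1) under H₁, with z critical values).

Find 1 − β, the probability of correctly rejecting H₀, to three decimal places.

Power ≈ 0.653

Noncentrality parameter: δ = d·√n = 0.99 × √9 = 2.9700
Two-sided α = 0.01 → critical value z_{0.005} = 2.576.
Power = Φ(δ − 2.576) + Φ(−δ − 2.576) = Φ(0.394) + Φ(-5.546) = 0.6533 + 0.0000 = 0.6533.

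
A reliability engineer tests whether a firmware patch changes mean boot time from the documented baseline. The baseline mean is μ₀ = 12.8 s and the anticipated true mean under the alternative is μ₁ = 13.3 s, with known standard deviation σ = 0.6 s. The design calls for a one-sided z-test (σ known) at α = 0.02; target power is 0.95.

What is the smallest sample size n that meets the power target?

n = 20

Standardized effect: d = |μ₁ − μ₀| / σ = |13.3 − 12.8| / 0.6 = 0.8333
Set Φ(δ − 2.054) = 0.95; then δ − 2.054 = Φ⁻¹(0.95) = 1.645, giving δ = 3.699.
δ = d·√n ⇒ n = (δ/d)² = (3.699 / 0.8333)² = 19.70.
Round up to the next whole unit.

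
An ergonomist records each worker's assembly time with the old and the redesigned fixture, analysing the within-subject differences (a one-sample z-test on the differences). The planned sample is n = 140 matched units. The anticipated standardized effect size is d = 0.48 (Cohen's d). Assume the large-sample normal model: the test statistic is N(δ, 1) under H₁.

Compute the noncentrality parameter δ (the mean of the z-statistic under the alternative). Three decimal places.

δ ≈ 5.679

The noncentrality parameter scales effect size by the design's sample-size factor: δ = d·√n = 0.48 × √140 = 5.6794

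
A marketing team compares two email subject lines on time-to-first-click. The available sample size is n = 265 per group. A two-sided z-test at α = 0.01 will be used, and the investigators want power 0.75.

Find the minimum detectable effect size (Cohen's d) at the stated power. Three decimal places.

Required noncentrality: δ = z_{0.005} + z_{0.25} = 2.576 + 0.674 = 3.250.
(Lower-tail contribution to power is negligible for δ > 0.)
δ = d·√(n/2) ⇒ d = δ/√(n/2) = 3.250/√(265/2) = 0.2824.

d ≈ 0.282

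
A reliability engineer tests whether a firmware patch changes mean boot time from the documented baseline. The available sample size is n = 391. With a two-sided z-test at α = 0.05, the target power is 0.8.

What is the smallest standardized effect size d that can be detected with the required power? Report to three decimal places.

Need Φ(δ − 1.960) = 0.8, so δ = 1.960 + 0.842 = 2.802.
(Lower-tail contribution to power is negligible for δ > 0.)
δ = d·√n ⇒ d = δ/√n = 2.802/√391 = 0.1417.

d ≈ 0.142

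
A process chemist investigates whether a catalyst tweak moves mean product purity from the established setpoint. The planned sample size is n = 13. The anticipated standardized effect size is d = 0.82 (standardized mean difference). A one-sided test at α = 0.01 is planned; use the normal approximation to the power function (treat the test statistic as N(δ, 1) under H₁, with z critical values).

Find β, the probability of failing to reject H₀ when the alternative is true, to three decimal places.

Noncentrality parameter: δ = d·√n = 0.82 × √13 = 2.9566
Critical value for a one-sided test at α = 0.01: z_α = 2.326.
Power = P(Z > 2.326 − δ) = Φ(0.630) = 0.7357.
Type II error: β = 1 − power = 1 − 0.7357 = 0.2643.

β ≈ 0.264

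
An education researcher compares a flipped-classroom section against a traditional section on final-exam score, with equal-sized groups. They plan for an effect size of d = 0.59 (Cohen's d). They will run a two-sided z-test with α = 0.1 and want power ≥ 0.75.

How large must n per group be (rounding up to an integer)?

Set Φ(δ − 1.645) = 0.75; then δ − 1.645 = Φ⁻¹(0.75) = 0.674, giving δ = 2.319.
(Ignoring the negligible lower-tail rejection probability gives the usual closed-form inversion.)
δ = d·√(n/2) ⇒ n = 2(δ/d)² = 2 × (2.319 / 0.59)² = 30.91.
Round up to the next whole unit.

n = 31 per group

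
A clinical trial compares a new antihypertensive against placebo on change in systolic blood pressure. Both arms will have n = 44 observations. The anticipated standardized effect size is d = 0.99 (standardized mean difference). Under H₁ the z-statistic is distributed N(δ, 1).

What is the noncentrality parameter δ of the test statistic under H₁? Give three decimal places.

δ ≈ 4.644

The noncentrality parameter scales effect size by the design's sample-size factor: δ = d·√(n/2) = 0.99 × √(44/2) = 4.6435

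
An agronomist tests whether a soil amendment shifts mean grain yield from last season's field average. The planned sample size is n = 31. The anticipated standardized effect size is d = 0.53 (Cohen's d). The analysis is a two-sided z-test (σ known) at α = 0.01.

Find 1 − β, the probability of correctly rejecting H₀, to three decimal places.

Noncentrality parameter: δ = d·√n = 0.53 × √31 = 2.9509
Two-sided α = 0.01 → critical value z_{0.005} = 2.576.
Power = Φ(δ − 2.576) + Φ(−δ − 2.576) = Φ(0.375) + Φ(-5.527) = 0.6462 + 0.0000 = 0.6462.

Power ≈ 0.646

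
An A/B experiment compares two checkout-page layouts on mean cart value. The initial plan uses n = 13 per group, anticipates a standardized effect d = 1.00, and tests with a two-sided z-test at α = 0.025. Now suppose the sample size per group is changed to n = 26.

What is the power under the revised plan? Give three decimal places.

Power ≈ 0.914

With n = 26 per group: δ = d·√(n/2) = 1.00 × √(26/2) = 3.6056. Critical value z_{0.0125} = 2.241.
Revised power = Φ(δ − 2.241) + Φ(−δ − 2.241) = Φ(1.364) + Φ(-5.847) = 0.9137 + 0.0000 = 0.9137.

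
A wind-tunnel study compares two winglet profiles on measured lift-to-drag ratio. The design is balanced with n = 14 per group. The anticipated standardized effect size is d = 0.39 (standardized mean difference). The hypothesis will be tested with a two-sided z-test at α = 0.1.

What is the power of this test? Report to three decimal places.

Power ≈ 0.274

Noncentrality parameter: δ = d·√(n/2) = 0.39 × √(14/2) = 1.0318
Two-sided α = 0.1 → critical value z_{0.05} = 1.645.
Power = Φ(δ − 1.645) + Φ(−δ − 1.645) = Φ(-0.613) + Φ(-2.677) = 0.2699 + 0.0037 = 0.2737.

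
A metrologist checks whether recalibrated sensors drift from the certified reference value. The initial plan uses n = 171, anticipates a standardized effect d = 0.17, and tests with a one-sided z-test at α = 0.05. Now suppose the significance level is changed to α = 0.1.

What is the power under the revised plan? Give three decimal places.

δ = d·√n = 0.17 × √171 = 2.2230 (unchanged). New critical value: z_{0.1} = 1.282.
Revised power = Φ(δ − 1.282) = Φ(0.941) = 0.8268.

Power ≈ 0.827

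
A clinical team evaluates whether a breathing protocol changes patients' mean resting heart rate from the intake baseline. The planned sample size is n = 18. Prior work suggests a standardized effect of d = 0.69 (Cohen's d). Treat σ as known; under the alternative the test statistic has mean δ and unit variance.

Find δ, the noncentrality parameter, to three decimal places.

δ ≈ 2.927

The noncentrality parameter scales effect size by the design's sample-size factor: δ = d·√n = 0.69 × √18 = 2.9274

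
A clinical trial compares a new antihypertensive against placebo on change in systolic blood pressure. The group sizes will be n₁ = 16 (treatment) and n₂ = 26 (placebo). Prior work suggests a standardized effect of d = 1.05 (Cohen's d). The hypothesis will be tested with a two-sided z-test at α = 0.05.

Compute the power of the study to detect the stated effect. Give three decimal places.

Power ≈ 0.911

Noncentrality parameter: δ = d / √(1/n₁ + 1/n₂) = 1.05 / √(1/16 + 1/26) = 3.3045
Two-sided α = 0.05 → critical value z_{0.025} = 1.960.
Power = Φ(δ − 1.960) + Φ(−δ − 1.960) = Φ(1.345) + Φ(-5.265) = 0.9106 + 0.0000 = 0.9106.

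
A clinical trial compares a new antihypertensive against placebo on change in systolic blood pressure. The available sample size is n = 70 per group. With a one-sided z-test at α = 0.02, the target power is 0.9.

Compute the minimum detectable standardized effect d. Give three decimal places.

Required noncentrality: δ = z_{0.02} + z_{0.10} = 2.054 + 1.282 = 3.335.
δ = d·√(n/2) ⇒ d = δ/√(n/2) = 3.335/√(70/2) = 0.5638.

d ≈ 0.564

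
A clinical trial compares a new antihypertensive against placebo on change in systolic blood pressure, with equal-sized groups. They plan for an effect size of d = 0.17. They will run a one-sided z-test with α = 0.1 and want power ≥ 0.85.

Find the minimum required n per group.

n = 372 per group

For power 0.85 need Φ(δ − z_{0.1}) = 0.85, so δ = z_{0.1} + z_{0.15} = 1.282 + 1.036 = 2.318.
δ = d·√(n/2) ⇒ n = 2(δ/d)² = 2 × (2.318 / 0.17)² = 371.84.
Rounding up, n = 372 per group.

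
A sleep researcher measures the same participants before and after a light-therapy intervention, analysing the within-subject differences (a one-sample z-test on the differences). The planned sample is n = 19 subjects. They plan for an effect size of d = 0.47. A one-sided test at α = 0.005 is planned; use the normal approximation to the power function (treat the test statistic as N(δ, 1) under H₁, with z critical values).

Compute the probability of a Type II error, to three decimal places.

Noncentrality parameter: δ = d·√n = 0.47 × √19 = 2.0487
Critical value for a one-sided test at α = 0.005: z_α = 2.576.
Power = P(Z > 2.576 − δ) = Φ(-0.527) = 0.2990.
Type II error: β = 1 − power = 1 − 0.2990 = 0.7010.

β ≈ 0.701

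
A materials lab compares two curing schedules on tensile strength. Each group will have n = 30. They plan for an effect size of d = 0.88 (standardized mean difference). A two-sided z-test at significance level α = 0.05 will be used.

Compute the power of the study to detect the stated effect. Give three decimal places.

Power ≈ 0.926

Noncentrality parameter: δ = d·√(n/2) = 0.88 × √(30/2) = 3.4082
Two-sided α = 0.05 → critical value z_{0.025} = 1.960.
Power = Φ(δ − 1.960) + Φ(−δ − 1.960) = Φ(1.448) + Φ(-5.368) = 0.9262 + 0.0000 = 0.9262.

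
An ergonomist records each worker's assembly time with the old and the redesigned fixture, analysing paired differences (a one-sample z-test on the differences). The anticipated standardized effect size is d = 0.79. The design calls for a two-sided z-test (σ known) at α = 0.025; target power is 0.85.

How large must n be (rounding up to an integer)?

n = 18

For power 0.85 need Φ(δ − z_{0.0125}) = 0.85, so δ = z_{0.0125} + z_{0.15} = 2.241 + 1.036 = 3.278.
(For δ > 0 the lower-tail rejection region contributes negligibly to power, so the one-term inversion is standard.)
δ = d·√n ⇒ n = (δ/d)² = (3.278 / 0.79)² = 17.22.
Round up to the next whole unit.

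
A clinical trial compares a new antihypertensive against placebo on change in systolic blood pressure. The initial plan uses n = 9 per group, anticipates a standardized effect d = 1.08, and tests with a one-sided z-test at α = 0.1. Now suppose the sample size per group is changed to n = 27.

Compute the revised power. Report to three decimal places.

Power ≈ 0.996

With n = 27 per group: δ = d·√(n/2) = 1.08 × √(27/2) = 3.9682. Critical value z_{0.1} = 1.282.
Revised power = Φ(δ − 1.282) = Φ(2.687) = 0.9964.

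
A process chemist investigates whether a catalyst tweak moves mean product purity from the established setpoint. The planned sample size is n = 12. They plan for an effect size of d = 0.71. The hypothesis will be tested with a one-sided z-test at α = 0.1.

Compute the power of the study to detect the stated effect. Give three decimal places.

Power ≈ 0.881

Noncentrality parameter: δ = d·√n = 0.71 × √12 = 2.4595
One-sided α = 0.1 → critical value z_{0.1} = 1.282.
Power = P(Z > 1.282 − δ) = Φ(1.178) = 0.8806.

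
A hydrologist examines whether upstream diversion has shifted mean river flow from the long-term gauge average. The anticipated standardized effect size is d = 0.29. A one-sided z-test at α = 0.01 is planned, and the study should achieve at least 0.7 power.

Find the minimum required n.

n = 97

Set Φ(δ − 2.326) = 0.7; then δ − 2.326 = Φ⁻¹(0.7) = 0.524, giving δ = 2.851.
δ = d·√n ⇒ n = (δ/d)² = (2.851 / 0.29)² = 96.63.
Rounding up, n = 97.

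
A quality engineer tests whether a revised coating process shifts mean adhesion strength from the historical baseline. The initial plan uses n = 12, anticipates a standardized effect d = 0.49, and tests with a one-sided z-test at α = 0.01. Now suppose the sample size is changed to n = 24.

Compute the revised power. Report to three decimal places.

With n = 24: δ = d·√n = 0.49 × √24 = 2.4005. Critical value z_{0.01} = 2.326.
Revised power = Φ(δ − 2.326) = Φ(0.074) = 0.5296.

Power ≈ 0.530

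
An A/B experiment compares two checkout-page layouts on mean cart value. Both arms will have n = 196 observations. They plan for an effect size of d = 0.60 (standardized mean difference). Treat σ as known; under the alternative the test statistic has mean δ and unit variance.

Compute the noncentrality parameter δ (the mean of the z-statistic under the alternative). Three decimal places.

The noncentrality parameter scales effect size by the design's sample-size factor: δ = d·√(n/2) = 0.60 × √(196/2) = 5.9397

δ ≈ 5.940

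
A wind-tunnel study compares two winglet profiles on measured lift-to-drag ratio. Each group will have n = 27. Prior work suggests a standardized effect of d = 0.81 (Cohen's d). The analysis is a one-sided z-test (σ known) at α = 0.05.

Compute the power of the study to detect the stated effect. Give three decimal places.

Noncentrality parameter: δ = d·√(n/2) = 0.81 × √(27/2) = 2.9761
One-sided α = 0.05 → critical value z_{0.05} = 1.645.
Power = P(Z > 1.645 − δ) = Φ(1.331) = 0.9085.

Power ≈ 0.908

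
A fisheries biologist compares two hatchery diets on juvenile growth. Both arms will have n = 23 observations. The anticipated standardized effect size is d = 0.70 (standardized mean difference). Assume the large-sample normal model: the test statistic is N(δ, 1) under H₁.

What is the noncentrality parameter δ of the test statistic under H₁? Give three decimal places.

δ = d·√(n/2) = 0.70 × √(23/2) = 2.3738

δ ≈ 2.374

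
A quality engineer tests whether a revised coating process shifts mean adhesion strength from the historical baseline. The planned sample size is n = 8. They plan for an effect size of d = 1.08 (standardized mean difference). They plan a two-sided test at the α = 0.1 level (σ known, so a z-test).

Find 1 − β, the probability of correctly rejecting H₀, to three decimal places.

Power ≈ 0.921

Noncentrality parameter: δ = d·√n = 1.08 × √8 = 3.0547
Critical value for a two-sided test at α = 0.1: z_{α/2} = 1.645.
Power = Φ(δ − 1.645) + Φ(−δ − 1.645) = Φ(1.410) + Φ(-4.700) = 0.9207 + 0.0000 = 0.9207.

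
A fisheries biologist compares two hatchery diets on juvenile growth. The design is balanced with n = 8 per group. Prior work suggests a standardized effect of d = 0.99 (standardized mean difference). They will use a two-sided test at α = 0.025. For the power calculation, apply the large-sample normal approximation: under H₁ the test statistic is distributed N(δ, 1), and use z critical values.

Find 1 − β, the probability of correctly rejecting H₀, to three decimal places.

Power ≈ 0.397

Noncentrality parameter: δ = d·√(n/2) = 0.99 × √(8/2) = 1.9800
Two-sided α = 0.025 → critical value z_{0.0125} = 2.241.
Power = Φ(δ − 2.241) + Φ(−δ − 2.241) = Φ(-0.261) + Φ(-4.221) = 0.3969 + 0.0000 = 0.3969.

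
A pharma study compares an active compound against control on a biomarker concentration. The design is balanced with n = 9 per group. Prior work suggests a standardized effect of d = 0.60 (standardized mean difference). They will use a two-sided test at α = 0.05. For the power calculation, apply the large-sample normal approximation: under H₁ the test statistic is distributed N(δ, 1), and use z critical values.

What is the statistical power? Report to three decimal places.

Power ≈ 0.247

Noncentrality parameter: δ = d·√(n/2) = 0.60 × √(9/2) = 1.2728
Critical value for a two-sided test at α = 0.05: z_{α/2} = 1.960.
Power = Φ(δ − 1.960) + Φ(−δ − 1.960) = Φ(-0.687) + Φ(-3.233) = 0.2460 + 0.0006 = 0.2466.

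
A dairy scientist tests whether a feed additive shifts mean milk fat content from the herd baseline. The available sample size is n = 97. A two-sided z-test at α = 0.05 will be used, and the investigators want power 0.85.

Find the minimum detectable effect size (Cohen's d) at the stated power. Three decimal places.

d ≈ 0.304

Required noncentrality: δ = z_{0.025} + z_{0.15} = 1.960 + 1.036 = 2.996.
(The second rejection-region term Φ(−δ − z_{α/2}) is negligible and dropped.)
δ = d·√n ⇒ d = δ/√n = 2.996/√97 = 0.3042.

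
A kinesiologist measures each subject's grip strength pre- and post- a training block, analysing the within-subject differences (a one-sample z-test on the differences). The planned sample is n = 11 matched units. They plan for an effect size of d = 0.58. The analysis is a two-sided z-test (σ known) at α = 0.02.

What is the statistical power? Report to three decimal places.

Power ≈ 0.344

Noncentrality parameter: δ = d·√n = 0.58 × √11 = 1.9236
Two-sided α = 0.02 → critical value z_{0.01} = 2.326.
Power = Φ(δ − 2.326) + Φ(−δ − 2.326) = Φ(-0.403) + Φ(-4.250) = 0.3436 + 0.0000 = 0.3436.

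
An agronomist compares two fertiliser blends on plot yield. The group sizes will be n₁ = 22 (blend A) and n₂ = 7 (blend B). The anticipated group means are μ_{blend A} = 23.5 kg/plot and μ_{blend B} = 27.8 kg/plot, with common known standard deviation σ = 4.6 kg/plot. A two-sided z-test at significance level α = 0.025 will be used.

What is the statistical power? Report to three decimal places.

Standardized effect: d = |μ_{blend A} − μ_{blend B}| / σ = |23.5 − 27.8| / 4.6 = 0.9348
Noncentrality parameter: δ = d / √(1/n₁ + 1/n₂) = 0.9348 / √(1/22 + 1/7) = 2.1541
Critical value for a two-sided test at α = 0.025: z_{α/2} = 2.241.
Power = Φ(δ − 2.241) + Φ(−δ − 2.241) = Φ(-0.087) + Φ(-4.396) = 0.4652 + 0.0000 = 0.4652.

Power ≈ 0.465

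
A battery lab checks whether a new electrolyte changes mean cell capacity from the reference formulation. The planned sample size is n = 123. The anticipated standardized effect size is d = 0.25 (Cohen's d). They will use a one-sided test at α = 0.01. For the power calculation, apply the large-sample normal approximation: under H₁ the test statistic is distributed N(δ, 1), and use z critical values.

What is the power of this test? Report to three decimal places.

Noncentrality parameter: δ = d·√n = 0.25 × √123 = 2.7726
Critical value for a one-sided test at α = 0.01: z_α = 2.326.
Power = Φ(δ − 2.326) = Φ(0.446) = 0.6723.

Power ≈ 0.672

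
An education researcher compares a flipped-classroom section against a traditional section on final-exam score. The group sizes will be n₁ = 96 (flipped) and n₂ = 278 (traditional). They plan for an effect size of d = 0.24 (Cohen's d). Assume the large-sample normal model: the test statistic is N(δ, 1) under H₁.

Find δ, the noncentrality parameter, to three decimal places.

The noncentrality parameter scales effect size by the design's sample-size factor: δ = d / √(1/n₁ + 1/n₂) = 0.24 / √(1/96 + 1/278) = 2.0274

δ ≈ 2.027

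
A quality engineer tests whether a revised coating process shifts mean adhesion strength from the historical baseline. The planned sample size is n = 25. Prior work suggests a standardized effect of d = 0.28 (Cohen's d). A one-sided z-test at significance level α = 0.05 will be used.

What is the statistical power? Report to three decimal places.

Power ≈ 0.403

Noncentrality parameter: δ = d·√n = 0.28 × √25 = 1.4000
Critical value for a one-sided test at α = 0.05: z_α = 1.645.
Power = P(Z > 1.645 − δ) = Φ(-0.245) = 0.4033.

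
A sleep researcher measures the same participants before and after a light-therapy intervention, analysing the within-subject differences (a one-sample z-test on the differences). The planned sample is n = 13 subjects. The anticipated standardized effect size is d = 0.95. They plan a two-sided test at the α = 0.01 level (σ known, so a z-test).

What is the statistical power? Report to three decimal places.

Power ≈ 0.802

Noncentrality parameter: δ = d·√n = 0.95 × √13 = 3.4253
Two-sided α = 0.01 → critical value z_{0.005} = 2.576.
Power = Φ(δ − 2.576) + Φ(−δ − 2.576) = Φ(0.849) + Φ(-6.001) = 0.8022 + 0.0000 = 0.8022.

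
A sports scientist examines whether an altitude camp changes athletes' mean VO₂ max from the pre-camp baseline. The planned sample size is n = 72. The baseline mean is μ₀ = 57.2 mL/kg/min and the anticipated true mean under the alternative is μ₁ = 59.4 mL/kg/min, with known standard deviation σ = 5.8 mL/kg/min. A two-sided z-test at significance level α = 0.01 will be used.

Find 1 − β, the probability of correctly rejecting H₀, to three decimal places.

Standardized effect: d = |μ₁ − μ₀| / σ = |59.4 − 57.2| / 5.8 = 0.3793
Noncentrality parameter: δ = d·√n = 0.3793 × √72 = 3.2186
Critical value for a two-sided test at α = 0.01: z_{α/2} = 2.576.
Power = Φ(δ − 2.576) + Φ(−δ − 2.576) = Φ(0.643) + Φ(-5.794) = 0.7398 + 0.0000 = 0.7398.

Power ≈ 0.740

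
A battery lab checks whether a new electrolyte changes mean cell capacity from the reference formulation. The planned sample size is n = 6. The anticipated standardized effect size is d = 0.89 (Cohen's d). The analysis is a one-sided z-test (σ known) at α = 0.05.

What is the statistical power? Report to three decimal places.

Noncentrality parameter: δ = d·√n = 0.89 × √6 = 2.1800
Critical value for a one-sided test at α = 0.05: z_α = 1.645.
Power = P(Z > 1.645 − δ) = Φ(0.535) = 0.7037.

Power ≈ 0.704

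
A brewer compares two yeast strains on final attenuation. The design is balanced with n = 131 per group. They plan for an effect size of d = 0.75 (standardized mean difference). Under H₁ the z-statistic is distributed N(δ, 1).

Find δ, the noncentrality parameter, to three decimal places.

The noncentrality parameter scales effect size by the design's sample-size factor: δ = d·√(n/2) = 0.75 × √(131/2) = 6.0699

δ ≈ 6.070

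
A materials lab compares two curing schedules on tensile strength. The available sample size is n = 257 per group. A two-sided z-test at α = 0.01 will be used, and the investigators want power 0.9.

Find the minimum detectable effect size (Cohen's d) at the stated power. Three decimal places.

d ≈ 0.340

Need Φ(δ − 2.576) = 0.9, so δ = 2.576 + 1.282 = 3.857.
(The second rejection-region term Φ(−δ − z_{α/2}) is negligible and dropped.)
δ = d·√(n/2) ⇒ d = δ/√(n/2) = 3.857/√(257/2) = 0.3403.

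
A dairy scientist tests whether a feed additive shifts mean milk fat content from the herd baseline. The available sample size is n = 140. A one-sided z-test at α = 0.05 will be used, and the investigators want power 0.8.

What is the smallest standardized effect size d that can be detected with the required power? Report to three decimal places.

d ≈ 0.210

Need Φ(δ − 1.645) = 0.8, so δ = 1.645 + 0.842 = 2.486.
δ = d·√n ⇒ d = δ/√n = 2.486/√140 = 0.2101.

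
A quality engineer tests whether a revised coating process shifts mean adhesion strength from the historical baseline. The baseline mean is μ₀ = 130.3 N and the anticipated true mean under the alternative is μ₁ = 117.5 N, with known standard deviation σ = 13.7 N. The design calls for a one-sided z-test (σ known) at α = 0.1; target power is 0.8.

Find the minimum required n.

n = 6

Standardized effect: d = |μ₁ − μ₀| / σ = |117.5 − 130.3| / 13.7 = 0.9343
Set Φ(δ − 1.282) = 0.8; then δ − 1.282 = Φ⁻¹(0.8) = 0.842, giving δ = 2.123.
δ = d·√n ⇒ n = (δ/d)² = (2.123 / 0.9343)² = 5.16.
Round up to the next whole unit.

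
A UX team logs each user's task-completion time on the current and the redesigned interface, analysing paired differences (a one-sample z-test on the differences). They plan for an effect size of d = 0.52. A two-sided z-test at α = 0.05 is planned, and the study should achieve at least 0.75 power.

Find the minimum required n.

Set Φ(δ − 1.960) = 0.75; then δ − 1.960 = Φ⁻¹(0.75) = 0.674, giving δ = 2.634.
(Ignoring the negligible lower-tail rejection probability gives the usual closed-form inversion.)
δ = d·√n ⇒ n = (δ/d)² = (2.634 / 0.52)² = 25.67.
Round up to the next whole unit.

n = 26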